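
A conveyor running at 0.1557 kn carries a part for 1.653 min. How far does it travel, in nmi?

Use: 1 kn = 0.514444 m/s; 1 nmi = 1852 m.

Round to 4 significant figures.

0.004290 nmi

0.1557 kn × 0.514444 → 0.0800989 m/s
1.653 min × 60 → 99.18 s
d = v × t = 0.0800989 m/s × 99.18 s = 7.94421 m
7.94421 m ÷ (1852 m/nmi) = 0.00428953 nmi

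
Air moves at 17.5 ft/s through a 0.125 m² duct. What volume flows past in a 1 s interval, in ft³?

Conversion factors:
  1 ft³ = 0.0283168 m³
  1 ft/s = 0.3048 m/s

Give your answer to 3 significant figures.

17.5 ft/s × 0.3048 → 5.334 m/s
V = v × A × t = 5.334 m/s × 0.125 m² × 1 s = 0.66675 m³
0.66675 m³ ÷ (0.0283168 m³/ft³) = 23.5461 ft³

23.5 ft³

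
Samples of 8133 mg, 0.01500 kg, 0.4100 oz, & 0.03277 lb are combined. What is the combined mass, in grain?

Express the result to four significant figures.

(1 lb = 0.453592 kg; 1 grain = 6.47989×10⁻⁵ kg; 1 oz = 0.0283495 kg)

8133 mg × 10⁻⁶ → 0.008133 kg
0.01500 kg (already kg)
0.4100 oz × 0.0283495 → 0.0116233 kg
0.03277 lb × 0.453592 → 0.0148642 kg
Total: 0.008133 + 0.015 + 0.0116233 + 0.0148642 = 0.0496205 kg
In grain: 0.0496205 / 6.47989×10⁻⁵ = 765.761 grain

765.8 grain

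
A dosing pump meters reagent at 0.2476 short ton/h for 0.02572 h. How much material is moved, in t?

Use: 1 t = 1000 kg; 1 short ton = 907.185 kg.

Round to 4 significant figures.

0.005777 t

0.2476 short ton/h → 0.0623942 kg/s
0.02572 h → 92.592 s
m = ṁ × t = 0.0623942 × 92.592 = 5.7772 kg
In t: 5.7772 / 1000 = 0.0057772 t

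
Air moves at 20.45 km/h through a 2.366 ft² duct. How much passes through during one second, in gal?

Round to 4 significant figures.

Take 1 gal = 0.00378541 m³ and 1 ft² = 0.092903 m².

329.9 gal

20.45 km/h × (1/3.6) → 5.68056 m/s
2.366 ft² × 0.092903 → 0.219808 m²
V = v × A × t = 5.68056 m/s × 0.219808 m² × 1 s = 1.24863 m³
1.24863 m³ ÷ (0.00378541 m³/gal) = 329.853 gal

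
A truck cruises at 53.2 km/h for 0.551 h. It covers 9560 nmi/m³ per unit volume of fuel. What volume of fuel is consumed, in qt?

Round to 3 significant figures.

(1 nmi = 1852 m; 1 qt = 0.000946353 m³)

53.2 km/h → 14.7778 m/s
0.551 h → 1983.6 s
d = v × t = 14.7778 × 1983.6 = 29313.2 m
9560 nmi/m³ → 1.77051×10⁷ m/m³
V = d / (distance per unit fuel) = 29313.2 / 1.77051×10⁷ = 0.00165564 m³
In qt: 0.00165564 / 0.000946353 = 1.7495 qt

1.75 qt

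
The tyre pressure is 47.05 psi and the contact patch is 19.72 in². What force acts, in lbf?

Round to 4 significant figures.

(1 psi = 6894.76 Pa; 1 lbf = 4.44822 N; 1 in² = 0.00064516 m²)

927.8 lbf

47.05 psi × 6894.76 = 324398 Pa
19.72 in² × 0.00064516 = 0.0127226 m²
F = P × A = 324398 Pa × 0.0127226 m² = 4127.19 N
4127.19 N ÷ (4.44822 N/lbf) = 927.83 lbf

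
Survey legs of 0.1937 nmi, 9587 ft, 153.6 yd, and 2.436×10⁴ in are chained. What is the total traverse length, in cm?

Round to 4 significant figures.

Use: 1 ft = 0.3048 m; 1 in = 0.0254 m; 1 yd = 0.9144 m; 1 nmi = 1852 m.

0.1937 nmi × 1852 → 358.732 m
9587 ft × 0.3048 → 2922.12 m
153.6 yd × 0.9144 → 140.452 m
2.436×10⁴ in × 0.0254 → 618.744 m
Combined: 358.732 + 2922.12 + 140.452 + 618.744 = 4040.05 m
In cm: 4040.05 / 0.01 = 404005 cm

4.040×10⁵ cm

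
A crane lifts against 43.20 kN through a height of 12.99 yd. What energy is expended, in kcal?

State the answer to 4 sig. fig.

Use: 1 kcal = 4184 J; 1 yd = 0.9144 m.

122.6 kcal

43.20 kN × 1000 → 43200 N
12.99 yd × 0.9144 → 11.8781 m
W = F × d = 43200 N × 11.8781 m = 513134 J
513134 J ÷ (4184 J/kcal) = 122.642 kcal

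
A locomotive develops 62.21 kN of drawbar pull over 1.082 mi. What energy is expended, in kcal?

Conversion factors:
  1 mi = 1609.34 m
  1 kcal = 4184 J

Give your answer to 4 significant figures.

62.21 kN × 1000 → 62210 N
1.082 mi × 1609.34 → 1741.31 m
W = F × d = 62210 N × 1741.31 m = 1.08327×10⁸ J
1.08327×10⁸ J ÷ (4184 J/kcal) = 25890.8 kcal

2.589×10⁴ kcal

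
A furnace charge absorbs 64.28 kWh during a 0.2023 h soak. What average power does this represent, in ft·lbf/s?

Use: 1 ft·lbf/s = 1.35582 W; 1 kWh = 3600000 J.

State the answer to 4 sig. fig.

2.344×10⁵ ft·lbf/s

64.28 kWh × 3600000 = 2.31408×10⁸ J
0.2023 h × 3600 = 728.28 s
P = E / t = 2.31408×10⁸ J / 728.28 s = 317746 W
317746 W ÷ (1.35582 W/ft·lbf/s) = 234357 ft·lbf/s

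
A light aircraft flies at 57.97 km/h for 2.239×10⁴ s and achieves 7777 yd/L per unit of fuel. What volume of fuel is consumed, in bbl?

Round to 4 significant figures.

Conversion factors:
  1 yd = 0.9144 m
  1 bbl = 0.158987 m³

0.3189 bbl

57.97 km/h → 16.1028 m/s
d = v × t = 16.1028 × 22390 = 360542 m
7777 yd/L → 7.11129×10⁶ m/m³
V = d / (distance per unit fuel) = 360542 / 7.11129×10⁶ = 0.0506999 m³
In bbl: 0.0506999 / 0.158987 = 0.318893 bbl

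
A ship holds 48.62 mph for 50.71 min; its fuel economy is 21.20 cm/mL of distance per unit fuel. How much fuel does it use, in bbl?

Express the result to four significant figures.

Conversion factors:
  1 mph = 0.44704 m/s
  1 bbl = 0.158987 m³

1.962 bbl

48.62 mph → 21.7351 m/s
50.71 min → 3042.6 s
d = v × t = 21.7351 × 3042.6 = 66131.2 m
21.20 cm/mL → 212000 m/m³
V = d / (distance per unit fuel) = 66131.2 / 212000 = 0.31194 m³
In bbl: 0.31194 / 0.158987 = 1.96205 bbl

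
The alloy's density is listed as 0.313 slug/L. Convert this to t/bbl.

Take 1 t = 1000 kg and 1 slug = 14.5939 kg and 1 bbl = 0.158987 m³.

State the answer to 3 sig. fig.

0.726 t/bbl

0.313 slug/L × 14.5939 kg/slug ÷ 0.001 m³/L = 4567.89 kg/m³
4567.89 kg/m³ ÷ 1000 kg/t × 0.158987 m³/bbl = 0.726235 t/bbl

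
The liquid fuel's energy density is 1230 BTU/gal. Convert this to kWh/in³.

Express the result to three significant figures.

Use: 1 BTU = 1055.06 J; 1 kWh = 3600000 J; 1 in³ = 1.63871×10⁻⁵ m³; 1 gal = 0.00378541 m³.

1230 BTU/gal × 1055.06 J/BTU ÷ 0.00378541 m³/gal = 3.42823×10⁸ J/m³
3.42823×10⁸ J/m³ ÷ 3600000 J/kWh × 1.63871×10⁻⁵ m³/in³ = 0.00156052 kWh/in³

0.00156 kWh/in³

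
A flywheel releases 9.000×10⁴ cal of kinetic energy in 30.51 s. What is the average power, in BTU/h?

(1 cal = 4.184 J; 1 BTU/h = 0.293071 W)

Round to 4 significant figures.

4.211×10⁴ BTU/h

9.000×10⁴ cal × 4.184 → 376560 J
P = E / t = 376560 J / 30.51 s = 12342.2 W
12342.2 W ÷ (0.293071 W/BTU/h) = 42113.3 BTU/h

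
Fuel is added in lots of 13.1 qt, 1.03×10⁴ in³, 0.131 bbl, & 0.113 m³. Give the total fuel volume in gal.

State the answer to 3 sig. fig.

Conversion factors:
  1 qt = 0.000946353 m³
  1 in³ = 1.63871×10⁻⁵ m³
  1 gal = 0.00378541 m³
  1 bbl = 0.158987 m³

83.2 gal

13.1 qt × 0.000946353 = 0.0123972 m³
1.03×10⁴ in³ × 1.63871×10⁻⁵ = 0.168787 m³
0.131 bbl × 0.158987 = 0.0208273 m³
0.113 m³ (already m³)
Total: 0.0123972 + 0.168787 + 0.0208273 + 0.113 = 0.315012 m³
In gal: 0.315012 / 0.00378541 = 83.2174 gal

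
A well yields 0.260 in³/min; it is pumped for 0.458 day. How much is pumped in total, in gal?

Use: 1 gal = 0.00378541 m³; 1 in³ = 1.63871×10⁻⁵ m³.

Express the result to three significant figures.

0.742 gal

0.260 in³/min → 7.10108×10⁻⁸ m³/s
0.458 day → 39571.2 s
V = Q × t = 7.10108×10⁻⁸ × 39571.2 = 0.00280998 m³
In gal: 0.00280998 / 0.00378541 = 0.742319 gal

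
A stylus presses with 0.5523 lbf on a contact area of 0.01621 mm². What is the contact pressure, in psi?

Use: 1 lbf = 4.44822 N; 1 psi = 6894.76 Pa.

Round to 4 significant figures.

0.5523 lbf × 4.44822 = 2.45675 N
0.01621 mm² × 10⁻⁶ = 1.621×10⁻⁸ m²
P = F / A = 2.45675 N / 1.621×10⁻⁸ m² = 1.51558×10⁸ Pa
1.51558×10⁸ Pa ÷ (6894.76 Pa/psi) = 21981.6 psi

2.198×10⁴ psi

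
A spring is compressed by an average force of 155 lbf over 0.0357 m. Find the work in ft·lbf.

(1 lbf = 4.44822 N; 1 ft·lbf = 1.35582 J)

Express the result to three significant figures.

18.2 ft·lbf

155 lbf × 4.44822 → 689.474 N
W = F × d = 689.474 N × 0.0357 m = 24.6142 J
24.6142 J ÷ (1.35582 J/ft·lbf) = 18.1545 ft·lbf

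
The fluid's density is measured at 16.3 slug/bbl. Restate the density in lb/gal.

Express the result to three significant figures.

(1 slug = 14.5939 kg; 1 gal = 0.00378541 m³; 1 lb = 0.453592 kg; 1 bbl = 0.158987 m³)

12.5 lb/gal

16.3 slug/bbl × 14.5939 kg/slug ÷ 0.158987 m³/bbl = 1496.23 kg/m³
1496.23 kg/m³ ÷ 0.453592 kg/lb × 0.00378541 m³/gal = 12.4866 lb/gal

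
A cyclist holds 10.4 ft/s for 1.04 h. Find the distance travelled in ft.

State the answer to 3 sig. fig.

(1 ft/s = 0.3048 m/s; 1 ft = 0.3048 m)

3.89×10⁴ ft

10.4 ft/s × 0.3048 → 3.16992 m/s
1.04 h × 3600 → 3744 s
d = v × t = 3.16992 m/s × 3744 s = 11868.2 m
11868.2 m ÷ (0.3048 m/ft) = 38937.7 ft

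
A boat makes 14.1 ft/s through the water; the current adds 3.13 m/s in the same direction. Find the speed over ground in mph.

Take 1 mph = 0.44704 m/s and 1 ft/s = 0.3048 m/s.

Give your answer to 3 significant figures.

14.1 ft/s × 0.3048 = 4.29768 m/s
3.13 m/s (already m/s)
Total: 4.29768 + 3.13 = 7.42768 m/s
In mph: 7.42768 / 0.44704 = 16.6152 mph

16.6 mph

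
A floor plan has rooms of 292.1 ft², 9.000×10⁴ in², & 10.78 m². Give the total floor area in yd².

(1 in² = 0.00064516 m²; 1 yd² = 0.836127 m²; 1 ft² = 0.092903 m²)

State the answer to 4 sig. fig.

292.1 ft² × 0.092903 = 27.137 m²
9.000×10⁴ in² × 0.00064516 = 58.0644 m²
10.78 m² (already m²)
Total: 27.137 + 58.0644 + 10.78 = 95.9814 m²
In yd²: 95.9814 / 0.836127 = 114.793 yd²

114.8 yd²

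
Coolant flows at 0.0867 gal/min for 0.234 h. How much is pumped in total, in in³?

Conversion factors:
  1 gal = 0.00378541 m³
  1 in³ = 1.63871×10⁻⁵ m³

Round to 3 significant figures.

0.0867 gal/min → 5.46992×10⁻⁶ m³/s
0.234 h → 842.4 s
V = Q × t = 5.46992×10⁻⁶ × 842.4 = 0.00460786 m³
In in³: 0.00460786 / 1.63871×10⁻⁵ = 281.188 in³

281 in³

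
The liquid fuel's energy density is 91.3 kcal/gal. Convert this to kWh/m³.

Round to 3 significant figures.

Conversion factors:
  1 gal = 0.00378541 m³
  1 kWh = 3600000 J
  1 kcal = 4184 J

28.0 kWh/m³

91.3 kcal/gal × 4184 J/kcal ÷ 0.00378541 m³/gal = 1.00914×10⁸ J/m³
1.00914×10⁸ J/m³ ÷ 3600000 J/kWh = 28.0317 kWh/m³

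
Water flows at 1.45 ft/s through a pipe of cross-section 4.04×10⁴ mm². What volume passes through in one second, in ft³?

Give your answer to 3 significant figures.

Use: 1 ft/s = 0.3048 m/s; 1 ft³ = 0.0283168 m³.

0.631 ft³

1.45 ft/s × 0.3048 → 0.44196 m/s
4.04×10⁴ mm² × 10⁻⁶ → 0.0404 m²
V = v × A × t = 0.44196 m/s × 0.0404 m² × 1 s = 0.0178552 m³
0.0178552 m³ ÷ (0.0283168 m³/ft³) = 0.630551 ft³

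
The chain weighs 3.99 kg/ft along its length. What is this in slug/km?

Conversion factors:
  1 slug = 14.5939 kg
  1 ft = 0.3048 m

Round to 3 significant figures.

897 slug/km

3.99 kg/ft ÷ 0.3048 m/ft = 13.0906 kg/m
13.0906 kg/m ÷ 14.5939 kg/slug × 1000 m/km = 896.991 slug/km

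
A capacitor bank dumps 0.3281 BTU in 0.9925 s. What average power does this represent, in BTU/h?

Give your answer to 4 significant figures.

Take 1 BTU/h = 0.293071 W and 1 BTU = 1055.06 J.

1190 BTU/h

0.3281 BTU × 1055.06 = 346.165 J
P = E / t = 346.165 J / 0.9925 s = 348.781 W
348.781 W ÷ (0.293071 W/BTU/h) = 1190.09 BTU/h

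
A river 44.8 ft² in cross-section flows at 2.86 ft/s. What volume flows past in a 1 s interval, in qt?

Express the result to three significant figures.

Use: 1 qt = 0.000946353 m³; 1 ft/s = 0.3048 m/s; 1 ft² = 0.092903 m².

3830 qt

2.86 ft/s × 0.3048 = 0.871728 m/s
44.8 ft² × 0.092903 = 4.16205 m²
V = v × A × t = 0.871728 m/s × 4.16205 m² × 1 s = 3.62818 m³
3.62818 m³ ÷ (0.000946353 m³/qt) = 3833.85 qt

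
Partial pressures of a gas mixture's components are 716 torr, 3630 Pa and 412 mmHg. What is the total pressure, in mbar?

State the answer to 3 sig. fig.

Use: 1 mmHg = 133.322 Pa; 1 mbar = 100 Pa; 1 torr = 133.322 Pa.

1540 mbar

716 torr × 133.322 → 95458.6 Pa
3630 Pa (already Pa)
412 mmHg × 133.322 → 54928.7 Pa
Total: 95458.6 + 3630 + 54928.7 = 154017 Pa
In mbar: 154017 / 100 = 1540.17 mbar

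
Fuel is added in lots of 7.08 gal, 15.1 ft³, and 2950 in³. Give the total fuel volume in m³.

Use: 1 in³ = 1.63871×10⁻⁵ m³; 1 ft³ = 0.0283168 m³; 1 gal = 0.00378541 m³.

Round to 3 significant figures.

7.08 gal × 0.00378541 = 0.0268007 m³
15.1 ft³ × 0.0283168 = 0.427584 m³
2950 in³ × 1.63871×10⁻⁵ = 0.0483419 m³
Combined: 0.0268007 + 0.427584 + 0.0483419 = 0.502727 m³

0.503 m³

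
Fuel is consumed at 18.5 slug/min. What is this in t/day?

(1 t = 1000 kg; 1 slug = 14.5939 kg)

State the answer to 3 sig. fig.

389 t/day

18.5 slug/min × 14.5939 kg/slug ÷ 60 s/min = 4.49979 kg/s
4.49979 kg/s ÷ 1000 kg/t × 86400 s/day = 388.782 t/day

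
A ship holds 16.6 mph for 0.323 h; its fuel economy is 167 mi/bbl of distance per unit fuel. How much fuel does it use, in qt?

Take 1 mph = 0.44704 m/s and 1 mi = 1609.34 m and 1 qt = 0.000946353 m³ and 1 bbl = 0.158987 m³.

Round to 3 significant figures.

5.39 qt

16.6 mph → 7.42086 m/s
0.323 h → 1162.8 s
d = v × t = 7.42086 × 1162.8 = 8628.98 m
167 mi/bbl → 1.69045×10⁶ m/m³
V = d / (distance per unit fuel) = 8628.98 / 1.69045×10⁶ = 0.00510455 m³
In qt: 0.00510455 / 0.000946353 = 5.39392 qt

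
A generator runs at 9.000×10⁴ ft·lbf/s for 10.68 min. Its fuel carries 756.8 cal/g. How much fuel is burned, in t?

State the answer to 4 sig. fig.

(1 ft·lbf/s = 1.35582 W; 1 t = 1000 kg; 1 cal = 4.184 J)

9.000×10⁴ ft·lbf/s → 122024 W
10.68 min → 640.8 s
E = P × t = 122024 × 640.8 = 7.8193×10⁷ J
756.8 cal/g → 3.16645×10⁶ J/kg
m = E / e_s = 7.8193×10⁷ / 3.16645×10⁶ = 24.6942 kg
In t: 24.6942 / 1000 = 0.0246942 t

0.02469 t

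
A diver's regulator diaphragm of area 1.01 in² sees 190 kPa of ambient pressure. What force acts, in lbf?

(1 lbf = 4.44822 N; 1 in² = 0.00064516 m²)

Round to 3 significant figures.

190 kPa × 1000 → 190000 Pa
1.01 in² × 0.00064516 → 6.51612×10⁻⁴ m²
F = P × A = 190000 Pa × 6.51612×10⁻⁴ m² = 123.806 N
123.806 N ÷ (4.44822 N/lbf) = 27.8327 lbf

27.8 lbf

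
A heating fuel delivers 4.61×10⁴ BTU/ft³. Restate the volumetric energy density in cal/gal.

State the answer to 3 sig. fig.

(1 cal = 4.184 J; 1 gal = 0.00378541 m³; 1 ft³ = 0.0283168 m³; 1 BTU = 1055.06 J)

4.61×10⁴ BTU/ft³ × 1055.06 J/BTU ÷ 0.0283168 m³/ft³ = 1.71765×10⁹ J/m³
1.71765×10⁹ J/m³ ÷ 4.184 J/cal × 0.00378541 m³/gal = 1.55402×10⁶ cal/gal

1.55×10⁶ cal/gal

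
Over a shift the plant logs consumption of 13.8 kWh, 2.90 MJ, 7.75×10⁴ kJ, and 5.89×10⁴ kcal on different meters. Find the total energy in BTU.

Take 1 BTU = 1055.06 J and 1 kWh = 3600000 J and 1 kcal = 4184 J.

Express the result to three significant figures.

3.57×10⁵ BTU

13.8 kWh × 3600000 → 4.968×10⁷ J
2.90 MJ × 1000000 → 2.9×10⁶ J
7.75×10⁴ kJ × 1000 → 7.75×10⁷ J
5.89×10⁴ kcal × 4184 → 2.46438×10⁸ J
Combined: 4.968×10⁷ + 2.9×10⁶ + 7.75×10⁷ + 2.46438×10⁸ = 3.76518×10⁸ J
In BTU: 3.76518×10⁸ / 1055.06 = 356869 BTU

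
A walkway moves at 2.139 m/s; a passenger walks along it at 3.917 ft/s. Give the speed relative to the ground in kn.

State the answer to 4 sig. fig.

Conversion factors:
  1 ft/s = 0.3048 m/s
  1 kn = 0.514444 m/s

6.479 kn

2.139 m/s (already m/s)
3.917 ft/s × 0.3048 = 1.1939 m/s
Total: 2.139 + 1.1939 = 3.3329 m/s
In kn: 3.3329 / 0.514444 = 6.47864 kn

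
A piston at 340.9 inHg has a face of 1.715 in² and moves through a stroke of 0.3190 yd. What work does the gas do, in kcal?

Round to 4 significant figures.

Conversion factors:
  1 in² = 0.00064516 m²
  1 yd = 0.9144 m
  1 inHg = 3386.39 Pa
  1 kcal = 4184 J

340.9 inHg → 1.15442×10⁶ Pa
1.715 in² → 0.00110645 m²
F = P × A = 1.15442×10⁶ × 0.00110645 = 1277.31 N
0.3190 yd → 0.291694 m
W = F × d = 1277.31 × 0.291694 = 372.584 J
In kcal: 372.584 / 4184 = 0.0890497 kcal

0.08905 kcal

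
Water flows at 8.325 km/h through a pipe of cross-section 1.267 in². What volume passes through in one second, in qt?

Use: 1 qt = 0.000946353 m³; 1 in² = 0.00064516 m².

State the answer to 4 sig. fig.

1.997 qt

8.325 km/h × (1/3.6) → 2.3125 m/s
1.267 in² × 0.00064516 → 8.17418×10⁻⁴ m²
V = v × A × t = 2.3125 m/s × 8.17418×10⁻⁴ m² × 1 s = 0.00189028 m³
0.00189028 m³ ÷ (0.000946353 m³/qt) = 1.99744 qt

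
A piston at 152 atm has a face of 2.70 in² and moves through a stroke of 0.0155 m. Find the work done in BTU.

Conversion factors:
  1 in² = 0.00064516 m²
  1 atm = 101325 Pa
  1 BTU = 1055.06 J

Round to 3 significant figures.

0.394 BTU

152 atm → 1.54014×10⁷ Pa
2.70 in² → 0.00174193 m²
F = P × A = 1.54014×10⁷ × 0.00174193 = 26828.2 N
W = F × d = 26828.2 × 0.0155 = 415.837 J
In BTU: 415.837 / 1055.06 = 0.394136 BTU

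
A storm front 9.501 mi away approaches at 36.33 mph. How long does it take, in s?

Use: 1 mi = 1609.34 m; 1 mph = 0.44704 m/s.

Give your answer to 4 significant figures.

941.5 s

9.501 mi × 1609.34 = 15290.3 m
36.33 mph × 0.44704 = 16.241 m/s
t = d / v = 15290.3 m / 16.241 m/s = 941.463 s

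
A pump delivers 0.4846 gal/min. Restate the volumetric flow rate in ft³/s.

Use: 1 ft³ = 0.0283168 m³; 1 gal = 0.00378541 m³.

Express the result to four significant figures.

0.4846 gal/min × 0.00378541 m³/gal ÷ 60 s/min = 3.05735×10⁻⁵ m³/s
3.05735×10⁻⁵ m³/s ÷ 0.0283168 m³/ft³ = 0.00107969 ft³/s

0.001080 ft³/s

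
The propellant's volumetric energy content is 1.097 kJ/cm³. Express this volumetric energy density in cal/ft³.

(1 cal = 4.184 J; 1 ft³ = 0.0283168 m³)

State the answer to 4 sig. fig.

7.424×10⁶ cal/ft³

1.097 kJ/cm³ × 1000 J/kJ ÷ 10⁻⁶ m³/cm³ = 1.097×10⁹ J/m³
1.097×10⁹ J/m³ ÷ 4.184 J/cal × 0.0283168 m³/ft³ = 7.42436×10⁶ cal/ft³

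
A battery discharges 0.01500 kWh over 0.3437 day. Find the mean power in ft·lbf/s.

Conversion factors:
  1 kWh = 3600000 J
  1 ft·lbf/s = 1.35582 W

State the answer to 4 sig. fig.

1.341 ft·lbf/s

0.01500 kWh × 3600000 → 54000 J
0.3437 day × 86400 → 29695.7 s
P = E / t = 54000 J / 29695.7 s = 1.81845 W
1.81845 W ÷ (1.35582 W/ft·lbf/s) = 1.34122 ft·lbf/s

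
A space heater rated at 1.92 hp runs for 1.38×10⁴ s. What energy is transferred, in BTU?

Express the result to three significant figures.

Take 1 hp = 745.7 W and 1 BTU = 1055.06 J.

1.87×10⁴ BTU

1.92 hp × 745.7 = 1431.74 W
E = P × t = 1431.74 W × 13800 s = 1.9758×10⁷ J
1.9758×10⁷ J ÷ (1055.06 J/BTU) = 18726.9 BTU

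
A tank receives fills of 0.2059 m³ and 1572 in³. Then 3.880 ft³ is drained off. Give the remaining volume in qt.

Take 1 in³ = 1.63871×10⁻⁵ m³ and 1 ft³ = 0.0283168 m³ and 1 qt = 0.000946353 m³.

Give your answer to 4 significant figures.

0.2059 m³ (already m³)
1572 in³ × 1.63871×10⁻⁵ = 0.0257605 m³
3.880 ft³ × 0.0283168 = 0.109869 m³
Net: 0.2059 + 0.0257605 − 0.109869 = 0.121792 m³
In qt: 0.121792 / 0.000946353 = 128.696 qt

128.7 qt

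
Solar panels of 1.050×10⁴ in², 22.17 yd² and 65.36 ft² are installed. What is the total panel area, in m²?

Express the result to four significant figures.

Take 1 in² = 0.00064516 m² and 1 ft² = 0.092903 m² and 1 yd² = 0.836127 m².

31.38 m²

1.050×10⁴ in² × 0.00064516 = 6.77418 m²
22.17 yd² × 0.836127 = 18.5369 m²
65.36 ft² × 0.092903 = 6.07214 m²
Total: 6.77418 + 18.5369 + 6.07214 = 31.3832 m²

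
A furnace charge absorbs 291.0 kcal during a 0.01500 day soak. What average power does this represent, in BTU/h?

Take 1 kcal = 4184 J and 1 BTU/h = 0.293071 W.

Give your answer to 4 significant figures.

3206 BTU/h

291.0 kcal × 4184 = 1.21754×10⁶ J
0.01500 day × 86400 = 1296 s
P = E / t = 1.21754×10⁶ J / 1296 s = 939.46 W
939.46 W ÷ (0.293071 W/BTU/h) = 3205.57 BTU/h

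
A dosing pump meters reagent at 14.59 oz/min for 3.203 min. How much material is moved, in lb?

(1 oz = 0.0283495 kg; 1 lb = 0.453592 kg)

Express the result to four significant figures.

14.59 oz/min → 0.00689365 kg/s
3.203 min → 192.18 s
m = ṁ × t = 0.00689365 × 192.18 = 1.32482 kg
In lb: 1.32482 / 0.453592 = 2.92073 lb

2.921 lb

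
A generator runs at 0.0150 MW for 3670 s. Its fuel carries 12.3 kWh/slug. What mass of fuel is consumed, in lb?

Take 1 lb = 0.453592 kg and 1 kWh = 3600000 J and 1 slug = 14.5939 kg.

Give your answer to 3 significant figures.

0.0150 MW → 15000 W
E = P × t = 15000 × 3670 = 5.505×10⁷ J
12.3 kWh/slug → 3.03414×10⁶ J/kg
m = E / e_s = 5.505×10⁷ / 3.03414×10⁶ = 18.1435 kg
In lb: 18.1435 / 0.453592 = 39.9996 lb

40.0 lb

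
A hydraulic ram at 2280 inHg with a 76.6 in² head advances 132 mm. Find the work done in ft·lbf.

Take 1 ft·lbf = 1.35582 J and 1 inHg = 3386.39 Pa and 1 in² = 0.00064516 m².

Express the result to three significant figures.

2280 inHg → 7.72097×10⁶ Pa
76.6 in² → 0.0494193 m²
F = P × A = 7.72097×10⁶ × 0.0494193 = 381565 N
132 mm → 0.132 m
W = F × d = 381565 × 0.132 = 50366.6 J
In ft·lbf: 50366.6 / 1.35582 = 37148.4 ft·lbf

3.71×10⁴ ft·lbf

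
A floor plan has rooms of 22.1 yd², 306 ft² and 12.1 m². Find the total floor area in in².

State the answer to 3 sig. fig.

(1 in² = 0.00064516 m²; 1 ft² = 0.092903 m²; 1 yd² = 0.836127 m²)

9.15×10⁴ in²

22.1 yd² × 0.836127 → 18.4784 m²
306 ft² × 0.092903 → 28.4283 m²
12.1 m² (already m²)
Total: 18.4784 + 28.4283 + 12.1 = 59.0067 m²
In in²: 59.0067 / 0.00064516 = 91460.6 in²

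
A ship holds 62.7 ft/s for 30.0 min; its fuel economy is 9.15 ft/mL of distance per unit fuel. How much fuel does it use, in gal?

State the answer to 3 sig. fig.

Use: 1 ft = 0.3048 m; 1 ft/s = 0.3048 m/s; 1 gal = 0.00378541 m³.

62.7 ft/s → 19.111 m/s
30.0 min → 1800 s
d = v × t = 19.111 × 1800 = 34399.8 m
9.15 ft/mL → 2.78892×10⁶ m/m³
V = d / (distance per unit fuel) = 34399.8 / 2.78892×10⁶ = 0.0123345 m³
In gal: 0.0123345 / 0.00378541 = 3.25843 gal

3.26 gal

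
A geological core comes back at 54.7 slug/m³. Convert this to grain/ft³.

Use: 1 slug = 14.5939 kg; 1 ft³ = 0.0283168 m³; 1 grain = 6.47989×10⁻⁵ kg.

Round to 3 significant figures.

3.49×10⁵ grain/ft³

54.7 slug/m³ × 14.5939 kg/slug = 798.286 kg/m³
798.286 kg/m³ ÷ 6.47989×10⁻⁵ kg/grain × 0.0283168 m³/ft³ = 348847 grain/ft³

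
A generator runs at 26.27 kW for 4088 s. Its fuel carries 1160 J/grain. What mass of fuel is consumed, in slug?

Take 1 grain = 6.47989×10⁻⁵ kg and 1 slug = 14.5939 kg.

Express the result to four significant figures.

26.27 kW → 26270 W
E = P × t = 26270 × 4088 = 1.07392×10⁸ J
1160 J/grain → 1.79015×10⁷ J/kg
m = E / e_s = 1.07392×10⁸ / 1.79015×10⁷ = 5.99905 kg
In slug: 5.99905 / 14.5939 = 0.411066 slug

0.4111 slug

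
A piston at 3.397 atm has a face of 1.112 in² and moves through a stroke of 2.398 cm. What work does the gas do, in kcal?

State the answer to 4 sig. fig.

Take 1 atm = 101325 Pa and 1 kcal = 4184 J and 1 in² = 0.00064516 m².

3.397 atm → 344201 Pa
1.112 in² → 7.17418×10⁻⁴ m²
F = P × A = 344201 × 7.17418×10⁻⁴ = 246.936 N
2.398 cm → 0.02398 m
W = F × d = 246.936 × 0.02398 = 5.92153 J
In kcal: 5.92153 / 4184 = 0.00141528 kcal

0.001415 kcal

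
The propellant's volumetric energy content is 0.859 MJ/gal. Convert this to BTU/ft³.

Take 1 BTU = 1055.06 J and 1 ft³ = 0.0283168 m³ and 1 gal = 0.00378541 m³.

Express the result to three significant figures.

0.859 MJ/gal × 1000000 J/MJ ÷ 0.00378541 m³/gal = 2.26924×10⁸ J/m³
2.26924×10⁸ J/m³ ÷ 1055.06 J/BTU × 0.0283168 m³/ft³ = 6090.42 BTU/ft³

6090 BTU/ft³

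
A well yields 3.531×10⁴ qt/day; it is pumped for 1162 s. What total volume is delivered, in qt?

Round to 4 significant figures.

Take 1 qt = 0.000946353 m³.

3.531×10⁴ qt/day → 3.86756×10⁻⁴ m³/s
V = Q × t = 3.86756×10⁻⁴ × 1162 = 0.44941 m³
In qt: 0.44941 / 0.000946353 = 474.886 qt

474.9 qt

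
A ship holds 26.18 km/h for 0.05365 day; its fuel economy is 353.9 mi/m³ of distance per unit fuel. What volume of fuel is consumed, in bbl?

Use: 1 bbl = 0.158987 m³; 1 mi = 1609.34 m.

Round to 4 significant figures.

26.18 km/h → 7.27222 m/s
0.05365 day → 4635.36 s
d = v × t = 7.27222 × 4635.36 = 33709.4 m
353.9 mi/m³ → 569545 m/m³
V = d / (distance per unit fuel) = 33709.4 / 569545 = 0.0591865 m³
In bbl: 0.0591865 / 0.158987 = 0.372273 bbl

0.3723 bbl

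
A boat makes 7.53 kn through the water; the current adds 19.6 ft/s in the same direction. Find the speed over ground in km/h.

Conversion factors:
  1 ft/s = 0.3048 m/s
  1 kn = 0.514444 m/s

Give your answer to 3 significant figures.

35.5 km/h

7.53 kn × 0.514444 = 3.87376 m/s
19.6 ft/s × 0.3048 = 5.97408 m/s
Combined: 3.87376 + 5.97408 = 9.84784 m/s
In km/h: 9.84784 / (1/3.6) = 35.4522 km/h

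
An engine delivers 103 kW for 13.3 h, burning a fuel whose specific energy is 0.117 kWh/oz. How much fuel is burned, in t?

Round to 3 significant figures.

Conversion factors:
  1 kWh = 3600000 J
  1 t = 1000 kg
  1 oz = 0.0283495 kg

103 kW → 103000 W
13.3 h → 47880 s
E = P × t = 103000 × 47880 = 4.93164×10⁹ J
0.117 kWh/oz → 1.48574×10⁷ J/kg
m = E / e_s = 4.93164×10⁹ / 1.48574×10⁷ = 331.932 kg
In t: 331.932 / 1000 = 0.331932 t

0.332 t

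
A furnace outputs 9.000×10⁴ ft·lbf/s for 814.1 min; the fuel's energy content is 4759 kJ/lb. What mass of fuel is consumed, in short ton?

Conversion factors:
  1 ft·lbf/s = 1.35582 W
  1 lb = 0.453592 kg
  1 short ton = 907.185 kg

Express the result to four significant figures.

9.000×10⁴ ft·lbf/s → 122024 W
814.1 min → 48846 s
E = P × t = 122024 × 48846 = 5.96038×10⁹ J
4759 kJ/lb → 1.04918×10⁷ J/kg
m = E / e_s = 5.96038×10⁹ / 1.04918×10⁷ = 568.099 kg
In short ton: 568.099 / 907.185 = 0.626222 short ton

0.6262 short ton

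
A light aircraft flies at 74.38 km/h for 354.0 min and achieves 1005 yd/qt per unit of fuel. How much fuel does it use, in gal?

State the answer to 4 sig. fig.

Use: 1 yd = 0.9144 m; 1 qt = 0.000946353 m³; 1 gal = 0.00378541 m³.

74.38 km/h → 20.6611 m/s
354.0 min → 21240 s
d = v × t = 20.6611 × 21240 = 438842 m
1005 yd/qt → 971067 m/m³
V = d / (distance per unit fuel) = 438842 / 971067 = 0.451917 m³
In gal: 0.451917 / 0.00378541 = 119.384 gal

119.4 gal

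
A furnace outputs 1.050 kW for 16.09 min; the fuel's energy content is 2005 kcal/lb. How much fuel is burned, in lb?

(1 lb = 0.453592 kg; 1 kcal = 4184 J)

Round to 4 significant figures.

1.050 kW → 1050 W
16.09 min → 965.4 s
E = P × t = 1050 × 965.4 = 1.01367×10⁶ J
2005 kcal/lb → 1.84944×10⁷ J/kg
m = E / e_s = 1.01367×10⁶ / 1.84944×10⁷ = 0.0548096 kg
In lb: 0.0548096 / 0.453592 = 0.120835 lb

0.1208 lb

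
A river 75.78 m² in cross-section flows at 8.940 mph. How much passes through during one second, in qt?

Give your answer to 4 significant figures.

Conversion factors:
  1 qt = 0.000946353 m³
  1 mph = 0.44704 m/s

3.200×10⁵ qt

8.940 mph × 0.44704 = 3.99654 m/s
V = v × A × t = 3.99654 m/s × 75.78 m² × 1 s = 302.858 m³
302.858 m³ ÷ (0.000946353 m³/qt) = 320026 qt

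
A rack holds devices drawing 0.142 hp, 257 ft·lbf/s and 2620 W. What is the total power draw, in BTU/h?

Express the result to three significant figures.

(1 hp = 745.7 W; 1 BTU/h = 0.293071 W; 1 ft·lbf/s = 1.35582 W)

0.142 hp × 745.7 = 105.889 W
257 ft·lbf/s × 1.35582 = 348.446 W
2620 W (already W)
Combined: 105.889 + 348.446 + 2620 = 3074.34 W
In BTU/h: 3074.34 / 0.293071 = 10490.1 BTU/h

1.05×10⁴ BTU/h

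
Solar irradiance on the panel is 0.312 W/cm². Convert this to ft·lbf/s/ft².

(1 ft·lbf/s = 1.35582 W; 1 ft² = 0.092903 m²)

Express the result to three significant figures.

0.312 W/cm² ÷ 0.0001 m²/cm² = 3120 W/m²
3120 W/m² ÷ 1.35582 W/ft·lbf/s × 0.092903 m²/ft² = 213.787 ft·lbf/s/ft²

214 ft·lbf/s/ft²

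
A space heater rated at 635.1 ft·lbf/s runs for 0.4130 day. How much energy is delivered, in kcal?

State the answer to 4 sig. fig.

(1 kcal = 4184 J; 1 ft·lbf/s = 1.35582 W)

635.1 ft·lbf/s × 1.35582 = 861.081 W
0.4130 day × 86400 = 35683.2 s
E = P × t = 861.081 W × 35683.2 s = 3.07261×10⁷ J
3.07261×10⁷ J ÷ (4184 J/kcal) = 7343.71 kcal

7344 kcal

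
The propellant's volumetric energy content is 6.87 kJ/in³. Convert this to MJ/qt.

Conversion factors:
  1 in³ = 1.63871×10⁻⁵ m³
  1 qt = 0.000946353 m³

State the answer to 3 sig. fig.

6.87 kJ/in³ × 1000 J/kJ ÷ 1.63871×10⁻⁵ m³/in³ = 4.19232×10⁸ J/m³
4.19232×10⁸ J/m³ ÷ 1000000 J/MJ × 0.000946353 m³/qt = 0.396741 MJ/qt

0.397 MJ/qt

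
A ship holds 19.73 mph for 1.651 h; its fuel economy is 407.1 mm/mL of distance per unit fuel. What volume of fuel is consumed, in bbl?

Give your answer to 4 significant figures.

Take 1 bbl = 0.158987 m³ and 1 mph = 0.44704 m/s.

19.73 mph → 8.8201 m/s
1.651 h → 5943.6 s
d = v × t = 8.8201 × 5943.6 = 52423.1 m
407.1 mm/mL → 407100 m/m³
V = d / (distance per unit fuel) = 52423.1 / 407100 = 0.128772 m³
In bbl: 0.128772 / 0.158987 = 0.809953 bbl

0.8100 bbl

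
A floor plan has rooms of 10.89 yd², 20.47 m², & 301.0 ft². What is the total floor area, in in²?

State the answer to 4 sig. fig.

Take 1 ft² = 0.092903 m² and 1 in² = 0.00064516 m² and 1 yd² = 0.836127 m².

10.89 yd² × 0.836127 → 9.10542 m²
20.47 m² (already m²)
301.0 ft² × 0.092903 → 27.9638 m²
Combined: 9.10542 + 20.47 + 27.9638 = 57.5392 m²
In in²: 57.5392 / 0.00064516 = 89185.9 in²

8.919×10⁴ in²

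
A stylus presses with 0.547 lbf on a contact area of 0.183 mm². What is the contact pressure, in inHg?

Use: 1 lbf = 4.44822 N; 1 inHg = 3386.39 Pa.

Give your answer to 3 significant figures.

3930 inHg

0.547 lbf × 4.44822 → 2.43318 N
0.183 mm² × 10⁻⁶ → 1.83×10⁻⁷ m²
P = F / A = 2.43318 N / 1.83×10⁻⁷ m² = 1.32961×10⁷ Pa
1.32961×10⁷ Pa ÷ (3386.39 Pa/inHg) = 3926.33 inHg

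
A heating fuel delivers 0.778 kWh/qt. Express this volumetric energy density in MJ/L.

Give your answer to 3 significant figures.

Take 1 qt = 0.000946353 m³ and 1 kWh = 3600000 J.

0.778 kWh/qt × 3600000 J/kWh ÷ 0.000946353 m³/qt = 2.95957×10⁹ J/m³
2.95957×10⁹ J/m³ ÷ 1000000 J/MJ × 0.001 m³/L = 2.95957 MJ/L

2.96 MJ/L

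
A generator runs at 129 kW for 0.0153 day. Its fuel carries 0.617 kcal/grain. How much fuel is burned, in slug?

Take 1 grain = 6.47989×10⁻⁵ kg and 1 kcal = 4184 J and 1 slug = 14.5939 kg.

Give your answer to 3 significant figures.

0.293 slug

129 kW → 129000 W
0.0153 day → 1321.92 s
E = P × t = 129000 × 1321.92 = 1.70528×10⁸ J
0.617 kcal/grain → 3.98391×10⁷ J/kg
m = E / e_s = 1.70528×10⁸ / 3.98391×10⁷ = 4.28042 kg
In slug: 4.28042 / 14.5939 = 0.293302 slug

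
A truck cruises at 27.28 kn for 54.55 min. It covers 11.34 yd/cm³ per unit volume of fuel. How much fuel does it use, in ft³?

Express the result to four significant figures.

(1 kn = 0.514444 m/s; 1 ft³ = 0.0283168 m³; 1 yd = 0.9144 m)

27.28 kn → 14.034 m/s
54.55 min → 3273 s
d = v × t = 14.034 × 3273 = 45933.3 m
11.34 yd/cm³ → 1.03693×10⁷ m/m³
V = d / (distance per unit fuel) = 45933.3 / 1.03693×10⁷ = 0.00442974 m³
In ft³: 0.00442974 / 0.0283168 = 0.156435 ft³

0.1564 ft³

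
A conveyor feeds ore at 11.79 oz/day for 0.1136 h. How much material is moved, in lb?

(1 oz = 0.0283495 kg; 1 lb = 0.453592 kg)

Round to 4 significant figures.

0.003488 lb

11.79 oz/day → 3.86853×10⁻⁶ kg/s
0.1136 h → 408.96 s
m = ṁ × t = 3.86853×10⁻⁶ × 408.96 = 0.00158207 kg
In lb: 0.00158207 / 0.453592 = 0.00348787 lb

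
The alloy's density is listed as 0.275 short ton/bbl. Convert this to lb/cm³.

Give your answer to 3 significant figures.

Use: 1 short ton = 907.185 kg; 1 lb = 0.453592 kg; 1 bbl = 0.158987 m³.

0.275 short ton/bbl × 907.185 kg/short ton ÷ 0.158987 m³/bbl = 1569.16 kg/m³
1569.16 kg/m³ ÷ 0.453592 kg/lb × 10⁻⁶ m³/cm³ = 0.00345941 lb/cm³

0.00346 lb/cm³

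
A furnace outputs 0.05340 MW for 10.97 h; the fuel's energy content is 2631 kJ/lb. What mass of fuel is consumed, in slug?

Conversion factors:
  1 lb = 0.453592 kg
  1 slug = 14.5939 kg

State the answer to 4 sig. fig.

24.91 slug

0.05340 MW → 53400 W
10.97 h → 39492 s
E = P × t = 53400 × 39492 = 2.10887×10⁹ J
2631 kJ/lb → 5.80037×10⁶ J/kg
m = E / e_s = 2.10887×10⁹ / 5.80037×10⁶ = 363.575 kg
In slug: 363.575 / 14.5939 = 24.9128 slug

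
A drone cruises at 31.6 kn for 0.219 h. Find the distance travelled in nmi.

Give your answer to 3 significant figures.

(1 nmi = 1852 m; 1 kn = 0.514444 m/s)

31.6 kn × 0.514444 → 16.2564 m/s
0.219 h × 3600 → 788.4 s
d = v × t = 16.2564 m/s × 788.4 s = 12816.5 m
12816.5 m ÷ (1852 m/nmi) = 6.92036 nmi

6.92 nmi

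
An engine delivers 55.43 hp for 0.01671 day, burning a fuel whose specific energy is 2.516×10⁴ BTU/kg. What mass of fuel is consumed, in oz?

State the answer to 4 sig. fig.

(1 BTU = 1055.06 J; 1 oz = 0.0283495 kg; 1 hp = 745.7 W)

55.43 hp → 41334.2 W
0.01671 day → 1443.74 s
E = P × t = 41334.2 × 1443.74 = 5.96758×10⁷ J
2.516×10⁴ BTU/kg → 2.65453×10⁷ J/kg
m = E / e_s = 5.96758×10⁷ / 2.65453×10⁷ = 2.24807 kg
In oz: 2.24807 / 0.0283495 = 79.2984 oz

79.30 oz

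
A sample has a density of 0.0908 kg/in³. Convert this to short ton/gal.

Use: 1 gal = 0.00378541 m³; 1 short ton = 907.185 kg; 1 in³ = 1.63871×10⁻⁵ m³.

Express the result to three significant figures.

0.0908 kg/in³ ÷ 1.63871×10⁻⁵ m³/in³ = 5540.94 kg/m³
5540.94 kg/m³ ÷ 907.185 kg/short ton × 0.00378541 m³/gal = 0.0231207 short ton/gal

0.0231 short ton/gal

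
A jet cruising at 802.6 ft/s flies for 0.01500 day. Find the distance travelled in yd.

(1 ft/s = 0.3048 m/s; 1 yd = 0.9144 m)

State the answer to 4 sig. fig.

802.6 ft/s × 0.3048 = 244.632 m/s
0.01500 day × 86400 = 1296 s
d = v × t = 244.632 m/s × 1296 s = 317043 m
317043 m ÷ (0.9144 m/yd) = 346722 yd

3.467×10⁵ yd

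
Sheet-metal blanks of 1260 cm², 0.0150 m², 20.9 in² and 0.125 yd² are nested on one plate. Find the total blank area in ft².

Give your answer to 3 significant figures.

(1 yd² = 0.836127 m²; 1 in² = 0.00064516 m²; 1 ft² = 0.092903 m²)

2.79 ft²

1260 cm² × 0.0001 → 0.126 m²
0.0150 m² (already m²)
20.9 in² × 0.00064516 → 0.0134838 m²
0.125 yd² × 0.836127 → 0.104516 m²
Combined: 0.126 + 0.015 + 0.0134838 + 0.104516 = 0.259 m²
In ft²: 0.259 / 0.092903 = 2.78785 ft²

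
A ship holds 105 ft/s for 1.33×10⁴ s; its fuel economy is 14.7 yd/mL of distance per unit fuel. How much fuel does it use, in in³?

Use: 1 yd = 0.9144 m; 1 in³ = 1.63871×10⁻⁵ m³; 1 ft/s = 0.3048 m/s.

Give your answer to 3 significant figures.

1930 in³

105 ft/s → 32.004 m/s
d = v × t = 32.004 × 13300 = 425653 m
14.7 yd/mL → 1.34417×10⁷ m/m³
V = d / (distance per unit fuel) = 425653 / 1.34417×10⁷ = 0.0316666 m³
In in³: 0.0316666 / 1.63871×10⁻⁵ = 1932.41 in³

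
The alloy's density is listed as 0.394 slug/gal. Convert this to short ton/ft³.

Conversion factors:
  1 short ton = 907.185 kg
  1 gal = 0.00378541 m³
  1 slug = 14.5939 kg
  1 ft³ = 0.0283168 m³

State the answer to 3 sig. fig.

0.394 slug/gal × 14.5939 kg/slug ÷ 0.00378541 m³/gal = 1518.99 kg/m³
1518.99 kg/m³ ÷ 907.185 kg/short ton × 0.0283168 m³/ft³ = 0.0474136 short ton/ft³

0.0474 short ton/ft³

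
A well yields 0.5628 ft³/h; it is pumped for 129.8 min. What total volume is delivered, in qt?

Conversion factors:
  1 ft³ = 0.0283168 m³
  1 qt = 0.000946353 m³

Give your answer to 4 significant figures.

36.43 qt

0.5628 ft³/h → 4.42686×10⁻⁶ m³/s
129.8 min → 7788 s
V = Q × t = 4.42686×10⁻⁶ × 7788 = 0.0344764 m³
In qt: 0.0344764 / 0.000946353 = 36.4308 qt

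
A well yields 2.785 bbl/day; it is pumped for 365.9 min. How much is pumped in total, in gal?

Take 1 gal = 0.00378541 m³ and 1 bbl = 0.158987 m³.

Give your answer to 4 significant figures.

29.72 gal

2.785 bbl/day → 5.12475×10⁻⁶ m³/s
365.9 min → 21954 s
V = Q × t = 5.12475×10⁻⁶ × 21954 = 0.112509 m³
In gal: 0.112509 / 0.00378541 = 29.7217 gal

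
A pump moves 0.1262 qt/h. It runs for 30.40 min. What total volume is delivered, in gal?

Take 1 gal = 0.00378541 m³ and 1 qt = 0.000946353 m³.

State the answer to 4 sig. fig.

0.1262 qt/h → 3.31749×10⁻⁸ m³/s
30.40 min → 1824 s
V = Q × t = 3.31749×10⁻⁸ × 1824 = 6.0511×10⁻⁵ m³
In gal: 6.0511×10⁻⁵ / 0.00378541 = 0.0159853 gal

0.01599 gal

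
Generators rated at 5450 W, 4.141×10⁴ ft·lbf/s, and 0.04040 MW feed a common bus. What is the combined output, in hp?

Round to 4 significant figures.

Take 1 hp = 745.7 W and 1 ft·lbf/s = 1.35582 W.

136.8 hp

5450 W (already W)
4.141×10⁴ ft·lbf/s × 1.35582 = 56144.5 W
0.04040 MW × 1000000 = 40400 W
Sum: 5450 + 56144.5 + 40400 = 101994 W
In hp: 101994 / 745.7 = 136.776 hp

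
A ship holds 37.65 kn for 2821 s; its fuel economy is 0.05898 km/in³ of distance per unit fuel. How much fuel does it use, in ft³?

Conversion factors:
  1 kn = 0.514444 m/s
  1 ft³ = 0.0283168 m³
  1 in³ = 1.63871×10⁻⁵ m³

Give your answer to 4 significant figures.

0.5361 ft³

37.65 kn → 19.3688 m/s
d = v × t = 19.3688 × 2821 = 54639.4 m
0.05898 km/in³ → 3.59917×10⁶ m/m³
V = d / (distance per unit fuel) = 54639.4 / 3.59917×10⁶ = 0.0151811 m³
In ft³: 0.0151811 / 0.0283168 = 0.536116 ft³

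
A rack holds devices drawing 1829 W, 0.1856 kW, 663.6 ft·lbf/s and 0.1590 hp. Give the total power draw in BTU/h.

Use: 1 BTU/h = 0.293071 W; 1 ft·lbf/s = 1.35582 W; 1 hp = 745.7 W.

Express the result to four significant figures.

1.035×10⁴ BTU/h

1829 W (already W)
0.1856 kW × 1000 → 185.6 W
663.6 ft·lbf/s × 1.35582 → 899.722 W
0.1590 hp × 745.7 → 118.566 W
Sum: 1829 + 185.6 + 899.722 + 118.566 = 3032.89 W
In BTU/h: 3032.89 / 0.293071 = 10348.7 BTU/h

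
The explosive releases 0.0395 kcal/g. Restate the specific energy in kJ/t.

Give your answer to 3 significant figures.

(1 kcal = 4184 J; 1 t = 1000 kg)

1.65×10⁵ kJ/t

0.0395 kcal/g × 4184 J/kcal ÷ 0.001 kg/g = 165268 J/kg
165268 J/kg ÷ 1000 J/kJ × 1000 kg/t = 165268 kJ/t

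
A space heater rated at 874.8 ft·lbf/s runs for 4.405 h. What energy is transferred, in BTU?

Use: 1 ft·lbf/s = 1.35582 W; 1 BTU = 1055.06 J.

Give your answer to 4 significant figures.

874.8 ft·lbf/s × 1.35582 → 1186.07 W
4.405 h × 3600 → 15858 s
E = P × t = 1186.07 W × 15858 s = 1.88087×10⁷ J
1.88087×10⁷ J ÷ (1055.06 J/BTU) = 17827.1 BTU

1.783×10⁴ BTU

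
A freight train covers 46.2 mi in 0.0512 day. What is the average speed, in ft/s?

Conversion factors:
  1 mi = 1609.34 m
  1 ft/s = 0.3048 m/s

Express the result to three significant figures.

55.1 ft/s

46.2 mi × 1609.34 = 74351.5 m
0.0512 day × 86400 = 4423.68 s
v = d / t = 74351.5 m / 4423.68 s = 16.8076 m/s
16.8076 m/s ÷ (0.3048 m/s/ft/s) = 55.143 ft/s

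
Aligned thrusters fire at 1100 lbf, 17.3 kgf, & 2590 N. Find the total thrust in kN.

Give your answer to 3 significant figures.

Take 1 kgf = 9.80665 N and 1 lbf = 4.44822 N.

7.65 kN

1100 lbf × 4.44822 = 4893.04 N
17.3 kgf × 9.80665 = 169.655 N
2590 N (already N)
Combined: 4893.04 + 169.655 + 2590 = 7652.7 N
In kN: 7652.7 / 1000 = 7.6527 kN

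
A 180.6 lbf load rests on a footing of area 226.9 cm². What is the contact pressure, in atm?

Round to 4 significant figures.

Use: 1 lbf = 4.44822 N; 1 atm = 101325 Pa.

180.6 lbf × 4.44822 → 803.349 N
226.9 cm² × 0.0001 → 0.02269 m²
P = F / A = 803.349 N / 0.02269 m² = 35405.4 Pa
35405.4 Pa ÷ (101325 Pa/atm) = 0.349424 atm

0.3494 atm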